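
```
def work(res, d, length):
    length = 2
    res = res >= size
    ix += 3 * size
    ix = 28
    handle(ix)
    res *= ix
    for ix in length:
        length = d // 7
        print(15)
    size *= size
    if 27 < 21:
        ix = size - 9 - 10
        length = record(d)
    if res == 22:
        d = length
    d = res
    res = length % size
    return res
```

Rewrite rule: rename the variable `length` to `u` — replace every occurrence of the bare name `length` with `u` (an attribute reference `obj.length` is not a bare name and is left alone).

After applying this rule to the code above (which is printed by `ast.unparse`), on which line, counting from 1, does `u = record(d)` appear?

Transformed code:
def work(res, d, u):
    u = 2
    res = res >= size
    ix += 3 * size
    ix = 28
    handle(ix)
    res *= ix
    for ix in u:
        u = d // 7
        print(15)
    size *= size
    if 27 < 21:
        ix = size - 9 - 10
        u = record(d)
    if res == 22:
        d = u
    d = res
    res = u % size
    return res

14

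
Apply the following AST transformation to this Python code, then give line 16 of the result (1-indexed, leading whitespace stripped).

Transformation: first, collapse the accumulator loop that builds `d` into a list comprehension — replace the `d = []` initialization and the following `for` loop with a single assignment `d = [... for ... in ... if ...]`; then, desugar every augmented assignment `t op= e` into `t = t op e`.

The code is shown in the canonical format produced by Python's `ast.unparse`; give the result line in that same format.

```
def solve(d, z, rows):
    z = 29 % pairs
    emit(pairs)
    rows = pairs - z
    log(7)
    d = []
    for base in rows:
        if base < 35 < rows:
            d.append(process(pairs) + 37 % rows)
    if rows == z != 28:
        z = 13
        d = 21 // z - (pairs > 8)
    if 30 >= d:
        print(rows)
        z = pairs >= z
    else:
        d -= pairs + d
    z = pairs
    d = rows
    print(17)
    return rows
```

Transformed code:
def solve(d, z, rows):
    z = 29 % pairs
    emit(pairs)
    rows = pairs - z
    log(7)
    d = [process(pairs) + 37 % rows for base in rows if base < 35 < rows]
    if rows == z != 28:
        z = 13
        d = 21 // z - (pairs > 8)
    if 30 >= d:
        print(rows)
        z = pairs >= z
    else:
        d = d - (pairs + d)
    z = pairs
    d = rows
    print(17)
    return rows

d = rows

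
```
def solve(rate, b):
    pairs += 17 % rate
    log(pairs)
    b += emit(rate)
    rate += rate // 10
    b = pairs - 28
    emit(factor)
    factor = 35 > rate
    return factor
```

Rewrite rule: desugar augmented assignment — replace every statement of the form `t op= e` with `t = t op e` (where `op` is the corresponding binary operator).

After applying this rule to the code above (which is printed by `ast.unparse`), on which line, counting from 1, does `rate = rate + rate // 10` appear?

5

Transformed code:
def solve(rate, b):
    pairs = pairs + 17 % rate
    log(pairs)
    b = b + emit(rate)
    rate = rate + rate // 10
    b = pairs - 28
    emit(factor)
    factor = 35 > rate
    return factor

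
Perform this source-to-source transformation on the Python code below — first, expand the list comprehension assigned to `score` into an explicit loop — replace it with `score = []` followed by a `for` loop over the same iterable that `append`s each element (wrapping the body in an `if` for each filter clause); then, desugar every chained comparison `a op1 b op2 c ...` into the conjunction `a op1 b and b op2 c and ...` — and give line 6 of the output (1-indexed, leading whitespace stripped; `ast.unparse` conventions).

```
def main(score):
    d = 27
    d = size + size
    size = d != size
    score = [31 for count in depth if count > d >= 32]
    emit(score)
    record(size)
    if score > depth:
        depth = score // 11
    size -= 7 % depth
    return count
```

Transformed code:
def main(score):
    d = 27
    d = size + size
    size = d != size
    score = []
    for count in depth:
        if count > d and d >= 32:
            score.append(31)
    emit(score)
    record(size)
    if score > depth:
        depth = score // 11
    size -= 7 % depth
    return count

for count in depth:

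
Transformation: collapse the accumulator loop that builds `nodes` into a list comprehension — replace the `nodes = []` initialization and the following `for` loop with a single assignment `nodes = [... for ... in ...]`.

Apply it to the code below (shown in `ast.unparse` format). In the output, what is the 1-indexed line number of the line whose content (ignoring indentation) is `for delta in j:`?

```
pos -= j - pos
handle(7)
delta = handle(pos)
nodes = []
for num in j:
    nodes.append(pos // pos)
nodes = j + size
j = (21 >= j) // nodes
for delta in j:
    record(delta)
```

Transformed code:
pos -= j - pos
handle(7)
delta = handle(pos)
nodes = [pos // pos for num in j]
nodes = j + size
j = (21 >= j) // nodes
for delta in j:
    record(delta)

7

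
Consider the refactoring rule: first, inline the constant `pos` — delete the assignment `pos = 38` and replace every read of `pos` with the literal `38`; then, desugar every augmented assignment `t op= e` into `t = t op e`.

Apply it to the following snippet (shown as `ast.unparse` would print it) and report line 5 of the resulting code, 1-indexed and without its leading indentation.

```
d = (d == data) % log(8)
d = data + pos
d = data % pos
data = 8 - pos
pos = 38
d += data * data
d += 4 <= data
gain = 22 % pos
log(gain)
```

d = d + data * data

Transformed code:
d = (d == data) % log(8)
d = data + 38
d = data % 38
data = 8 - 38
d = d + data * data
d = d + (4 <= data)
gain = 22 % 38
log(gain)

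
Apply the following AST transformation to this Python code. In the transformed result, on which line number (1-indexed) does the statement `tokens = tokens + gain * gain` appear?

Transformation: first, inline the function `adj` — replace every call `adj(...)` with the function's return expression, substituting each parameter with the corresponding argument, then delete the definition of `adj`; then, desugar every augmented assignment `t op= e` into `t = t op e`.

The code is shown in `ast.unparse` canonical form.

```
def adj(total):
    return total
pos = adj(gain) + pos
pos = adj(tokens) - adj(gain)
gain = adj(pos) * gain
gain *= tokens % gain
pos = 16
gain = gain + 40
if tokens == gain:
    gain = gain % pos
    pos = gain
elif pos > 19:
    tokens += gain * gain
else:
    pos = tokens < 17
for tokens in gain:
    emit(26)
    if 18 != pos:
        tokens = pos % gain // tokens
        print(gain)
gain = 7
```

Transformed code:
pos = gain + pos
pos = tokens - gain
gain = pos * gain
gain = gain * (tokens % gain)
pos = 16
gain = gain + 40
if tokens == gain:
    gain = gain % pos
    pos = gain
elif pos > 19:
    tokens = tokens + gain * gain
else:
    pos = tokens < 17
for tokens in gain:
    emit(26)
    if 18 != pos:
        tokens = pos % gain // tokens
        print(gain)
gain = 7

11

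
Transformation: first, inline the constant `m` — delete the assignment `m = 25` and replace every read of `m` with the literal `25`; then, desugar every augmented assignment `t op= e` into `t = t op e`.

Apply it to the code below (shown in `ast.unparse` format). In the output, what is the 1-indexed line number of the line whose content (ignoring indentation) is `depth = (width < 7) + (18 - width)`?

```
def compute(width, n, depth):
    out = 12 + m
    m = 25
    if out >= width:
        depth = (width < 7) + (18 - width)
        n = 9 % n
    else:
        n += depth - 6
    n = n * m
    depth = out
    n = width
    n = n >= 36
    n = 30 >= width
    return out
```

Transformed code:
def compute(width, n, depth):
    out = 12 + 25
    if out >= width:
        depth = (width < 7) + (18 - width)
        n = 9 % n
    else:
        n = n + (depth - 6)
    n = n * 25
    depth = out
    n = width
    n = n >= 36
    n = 30 >= width
    return out

4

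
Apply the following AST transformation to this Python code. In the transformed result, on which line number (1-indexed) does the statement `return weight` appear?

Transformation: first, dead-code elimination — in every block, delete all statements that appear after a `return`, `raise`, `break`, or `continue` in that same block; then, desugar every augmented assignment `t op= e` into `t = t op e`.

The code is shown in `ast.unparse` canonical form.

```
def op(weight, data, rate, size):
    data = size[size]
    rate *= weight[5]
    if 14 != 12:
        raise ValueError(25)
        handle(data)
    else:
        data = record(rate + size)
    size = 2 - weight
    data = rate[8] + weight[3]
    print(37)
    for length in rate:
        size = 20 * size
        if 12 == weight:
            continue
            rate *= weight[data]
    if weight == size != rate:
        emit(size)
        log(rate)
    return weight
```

Transformed code:
def op(weight, data, rate, size):
    data = size[size]
    rate = rate * weight[5]
    if 14 != 12:
        raise ValueError(25)
    else:
        data = record(rate + size)
    size = 2 - weight
    data = rate[8] + weight[3]
    print(37)
    for length in rate:
        size = 20 * size
        if 12 == weight:
            continue
    if weight == size != rate:
        emit(size)
        log(rate)
    return weight

18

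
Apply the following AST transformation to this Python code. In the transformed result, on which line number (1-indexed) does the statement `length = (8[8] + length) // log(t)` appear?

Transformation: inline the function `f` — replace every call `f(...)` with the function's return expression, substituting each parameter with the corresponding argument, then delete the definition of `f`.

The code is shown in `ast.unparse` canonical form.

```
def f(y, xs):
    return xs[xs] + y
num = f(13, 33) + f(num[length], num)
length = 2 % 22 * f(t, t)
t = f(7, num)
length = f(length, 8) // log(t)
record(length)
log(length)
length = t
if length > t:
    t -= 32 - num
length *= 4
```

Transformed code:
num = 33[33] + 13 + (num[num] + num[length])
length = 2 % 22 * (t[t] + t)
t = num[num] + 7
length = (8[8] + length) // log(t)
record(length)
log(length)
length = t
if length > t:
    t -= 32 - num
length *= 4

4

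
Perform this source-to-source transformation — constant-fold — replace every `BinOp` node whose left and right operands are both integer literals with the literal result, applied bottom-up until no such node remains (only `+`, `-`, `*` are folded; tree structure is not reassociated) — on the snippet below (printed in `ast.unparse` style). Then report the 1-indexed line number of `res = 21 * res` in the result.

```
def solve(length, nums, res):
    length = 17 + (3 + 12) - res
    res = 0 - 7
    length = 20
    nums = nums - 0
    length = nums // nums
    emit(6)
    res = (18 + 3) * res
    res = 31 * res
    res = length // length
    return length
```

Transformed code:
def solve(length, nums, res):
    length = 32 - res
    res = -7
    length = 20
    nums = nums - 0
    length = nums // nums
    emit(6)
    res = 21 * res
    res = 31 * res
    res = length // length
    return length

8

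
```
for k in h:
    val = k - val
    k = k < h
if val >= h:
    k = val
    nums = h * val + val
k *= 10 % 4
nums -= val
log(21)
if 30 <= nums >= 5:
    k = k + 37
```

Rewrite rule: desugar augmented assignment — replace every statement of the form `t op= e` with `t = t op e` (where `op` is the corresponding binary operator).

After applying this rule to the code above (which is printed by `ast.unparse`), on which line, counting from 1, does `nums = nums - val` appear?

8

Transformed code:
for k in h:
    val = k - val
    k = k < h
if val >= h:
    k = val
    nums = h * val + val
k = k * (10 % 4)
nums = nums - val
log(21)
if 30 <= nums >= 5:
    k = k + 37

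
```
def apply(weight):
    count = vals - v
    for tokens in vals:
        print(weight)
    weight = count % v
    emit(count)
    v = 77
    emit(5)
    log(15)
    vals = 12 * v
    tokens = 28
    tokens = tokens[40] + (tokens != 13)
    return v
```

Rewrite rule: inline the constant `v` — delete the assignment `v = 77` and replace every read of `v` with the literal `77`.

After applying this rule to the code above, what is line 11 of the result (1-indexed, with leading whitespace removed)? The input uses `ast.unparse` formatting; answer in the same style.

tokens = tokens[40] + (tokens != 13)

Transformed code:
def apply(weight):
    count = vals - 77
    for tokens in vals:
        print(weight)
    weight = count % 77
    emit(count)
    emit(5)
    log(15)
    vals = 12 * 77
    tokens = 28
    tokens = tokens[40] + (tokens != 13)
    return 77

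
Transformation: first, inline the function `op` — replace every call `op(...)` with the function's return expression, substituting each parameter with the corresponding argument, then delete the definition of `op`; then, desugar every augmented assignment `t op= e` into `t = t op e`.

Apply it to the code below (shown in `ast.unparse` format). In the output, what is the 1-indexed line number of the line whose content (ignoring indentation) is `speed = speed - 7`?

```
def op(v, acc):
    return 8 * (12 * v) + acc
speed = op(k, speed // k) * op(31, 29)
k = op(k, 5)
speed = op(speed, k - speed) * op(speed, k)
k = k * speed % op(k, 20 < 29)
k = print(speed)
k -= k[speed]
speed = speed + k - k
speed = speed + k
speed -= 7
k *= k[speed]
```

Transformed code:
speed = (8 * (12 * k) + speed // k) * (8 * (12 * 31) + 29)
k = 8 * (12 * k) + 5
speed = (8 * (12 * speed) + (k - speed)) * (8 * (12 * speed) + k)
k = k * speed % (8 * (12 * k) + (20 < 29))
k = print(speed)
k = k - k[speed]
speed = speed + k - k
speed = speed + k
speed = speed - 7
k = k * k[speed]

9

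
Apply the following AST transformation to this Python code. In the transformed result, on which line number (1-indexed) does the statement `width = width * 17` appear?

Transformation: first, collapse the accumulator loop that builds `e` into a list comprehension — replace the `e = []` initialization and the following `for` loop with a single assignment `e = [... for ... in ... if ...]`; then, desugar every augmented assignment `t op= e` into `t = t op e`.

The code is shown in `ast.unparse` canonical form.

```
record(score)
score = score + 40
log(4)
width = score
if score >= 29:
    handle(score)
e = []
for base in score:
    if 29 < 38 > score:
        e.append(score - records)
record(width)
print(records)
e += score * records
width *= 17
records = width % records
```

11

Transformed code:
record(score)
score = score + 40
log(4)
width = score
if score >= 29:
    handle(score)
e = [score - records for base in score if 29 < 38 > score]
record(width)
print(records)
e = e + score * records
width = width * 17
records = width % records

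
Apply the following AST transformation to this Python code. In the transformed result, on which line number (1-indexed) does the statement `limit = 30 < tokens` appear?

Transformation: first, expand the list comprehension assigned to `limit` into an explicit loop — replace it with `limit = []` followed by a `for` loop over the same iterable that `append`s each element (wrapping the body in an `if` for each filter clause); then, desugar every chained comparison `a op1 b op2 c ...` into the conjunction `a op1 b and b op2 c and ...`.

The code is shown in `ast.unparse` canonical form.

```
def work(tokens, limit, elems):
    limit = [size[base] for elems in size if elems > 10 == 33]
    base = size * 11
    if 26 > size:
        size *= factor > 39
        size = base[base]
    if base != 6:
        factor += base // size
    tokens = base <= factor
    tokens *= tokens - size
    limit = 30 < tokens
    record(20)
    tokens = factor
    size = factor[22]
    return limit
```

14

Transformed code:
def work(tokens, limit, elems):
    limit = []
    for elems in size:
        if elems > 10 and 10 == 33:
            limit.append(size[base])
    base = size * 11
    if 26 > size:
        size *= factor > 39
        size = base[base]
    if base != 6:
        factor += base // size
    tokens = base <= factor
    tokens *= tokens - size
    limit = 30 < tokens
    record(20)
    tokens = factor
    size = factor[22]
    return limit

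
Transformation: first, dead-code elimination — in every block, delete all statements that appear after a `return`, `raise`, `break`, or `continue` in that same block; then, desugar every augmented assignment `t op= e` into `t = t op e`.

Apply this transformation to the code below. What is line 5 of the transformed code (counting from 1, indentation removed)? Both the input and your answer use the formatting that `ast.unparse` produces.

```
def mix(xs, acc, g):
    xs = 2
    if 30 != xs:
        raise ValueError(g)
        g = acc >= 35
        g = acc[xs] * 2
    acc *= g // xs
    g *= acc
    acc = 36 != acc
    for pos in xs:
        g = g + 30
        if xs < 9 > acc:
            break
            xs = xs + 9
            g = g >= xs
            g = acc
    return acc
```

Transformed code:
def mix(xs, acc, g):
    xs = 2
    if 30 != xs:
        raise ValueError(g)
    acc = acc * (g // xs)
    g = g * acc
    acc = 36 != acc
    for pos in xs:
        g = g + 30
        if xs < 9 > acc:
            break
    return acc

acc = acc * (g // xs)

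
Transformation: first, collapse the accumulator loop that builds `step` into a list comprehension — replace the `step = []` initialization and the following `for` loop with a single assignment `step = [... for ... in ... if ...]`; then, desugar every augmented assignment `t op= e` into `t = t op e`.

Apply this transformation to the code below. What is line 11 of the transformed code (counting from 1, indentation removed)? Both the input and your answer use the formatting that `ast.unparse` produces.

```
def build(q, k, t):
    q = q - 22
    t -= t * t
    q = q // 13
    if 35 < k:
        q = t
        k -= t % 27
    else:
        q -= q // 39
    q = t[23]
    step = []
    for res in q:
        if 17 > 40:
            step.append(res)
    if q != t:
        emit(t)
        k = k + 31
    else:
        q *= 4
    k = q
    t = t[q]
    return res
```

Transformed code:
def build(q, k, t):
    q = q - 22
    t = t - t * t
    q = q // 13
    if 35 < k:
        q = t
        k = k - t % 27
    else:
        q = q - q // 39
    q = t[23]
    step = [res for res in q if 17 > 40]
    if q != t:
        emit(t)
        k = k + 31
    else:
        q = q * 4
    k = q
    t = t[q]
    return res

step = [res for res in q if 17 > 40]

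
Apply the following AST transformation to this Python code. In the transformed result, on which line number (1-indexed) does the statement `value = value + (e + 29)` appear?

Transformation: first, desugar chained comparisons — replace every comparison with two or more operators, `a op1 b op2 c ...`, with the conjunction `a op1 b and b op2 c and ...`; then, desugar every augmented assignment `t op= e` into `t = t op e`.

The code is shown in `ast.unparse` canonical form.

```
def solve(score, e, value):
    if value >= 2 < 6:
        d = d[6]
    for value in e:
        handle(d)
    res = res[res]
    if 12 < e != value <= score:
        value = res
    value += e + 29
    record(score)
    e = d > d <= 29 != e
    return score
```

9

Transformed code:
def solve(score, e, value):
    if value >= 2 and 2 < 6:
        d = d[6]
    for value in e:
        handle(d)
    res = res[res]
    if 12 < e and e != value and (value <= score):
        value = res
    value = value + (e + 29)
    record(score)
    e = d > d and d <= 29 and (29 != e)
    return score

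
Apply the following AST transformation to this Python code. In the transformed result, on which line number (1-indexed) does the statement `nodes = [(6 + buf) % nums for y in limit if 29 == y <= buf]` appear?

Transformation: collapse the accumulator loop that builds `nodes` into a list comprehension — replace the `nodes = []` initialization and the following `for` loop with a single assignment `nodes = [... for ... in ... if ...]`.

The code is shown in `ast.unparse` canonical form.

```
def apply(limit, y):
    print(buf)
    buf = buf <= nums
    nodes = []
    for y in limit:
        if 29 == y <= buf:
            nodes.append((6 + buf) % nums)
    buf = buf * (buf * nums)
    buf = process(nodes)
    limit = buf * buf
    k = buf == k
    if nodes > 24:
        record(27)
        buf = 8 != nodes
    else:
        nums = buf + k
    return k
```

4

Transformed code:
def apply(limit, y):
    print(buf)
    buf = buf <= nums
    nodes = [(6 + buf) % nums for y in limit if 29 == y <= buf]
    buf = buf * (buf * nums)
    buf = process(nodes)
    limit = buf * buf
    k = buf == k
    if nodes > 24:
        record(27)
        buf = 8 != nodes
    else:
        nums = buf + k
    return k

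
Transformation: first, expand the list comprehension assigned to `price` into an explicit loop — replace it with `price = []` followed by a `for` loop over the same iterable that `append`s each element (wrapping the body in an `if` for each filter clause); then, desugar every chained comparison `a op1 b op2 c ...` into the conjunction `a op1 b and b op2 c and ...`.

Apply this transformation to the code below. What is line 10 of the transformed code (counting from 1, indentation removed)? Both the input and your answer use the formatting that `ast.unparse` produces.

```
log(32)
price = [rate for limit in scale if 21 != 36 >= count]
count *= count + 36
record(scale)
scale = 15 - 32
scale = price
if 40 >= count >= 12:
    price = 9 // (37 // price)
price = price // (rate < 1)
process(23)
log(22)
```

if 40 >= count and count >= 12:

Transformed code:
log(32)
price = []
for limit in scale:
    if 21 != 36 and 36 >= count:
        price.append(rate)
count *= count + 36
record(scale)
scale = 15 - 32
scale = price
if 40 >= count and count >= 12:
    price = 9 // (37 // price)
price = price // (rate < 1)
process(23)
log(22)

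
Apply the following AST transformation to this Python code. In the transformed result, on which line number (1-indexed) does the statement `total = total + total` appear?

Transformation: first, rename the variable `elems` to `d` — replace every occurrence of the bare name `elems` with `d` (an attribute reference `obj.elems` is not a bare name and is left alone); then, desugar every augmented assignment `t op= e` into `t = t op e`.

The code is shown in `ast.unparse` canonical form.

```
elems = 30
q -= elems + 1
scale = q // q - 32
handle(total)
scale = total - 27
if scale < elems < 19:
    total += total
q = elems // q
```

7

Transformed code:
d = 30
q = q - (d + 1)
scale = q // q - 32
handle(total)
scale = total - 27
if scale < d < 19:
    total = total + total
q = d // q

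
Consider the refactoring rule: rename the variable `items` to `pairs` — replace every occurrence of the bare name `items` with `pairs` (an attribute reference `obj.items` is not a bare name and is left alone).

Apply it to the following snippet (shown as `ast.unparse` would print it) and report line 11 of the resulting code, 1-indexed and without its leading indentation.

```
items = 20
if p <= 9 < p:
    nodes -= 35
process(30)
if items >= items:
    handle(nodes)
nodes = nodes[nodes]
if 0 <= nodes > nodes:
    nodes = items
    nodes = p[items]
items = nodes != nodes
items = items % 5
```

pairs = nodes != nodes

Transformed code:
pairs = 20
if p <= 9 < p:
    nodes -= 35
process(30)
if pairs >= pairs:
    handle(nodes)
nodes = nodes[nodes]
if 0 <= nodes > nodes:
    nodes = pairs
    nodes = p[pairs]
pairs = nodes != nodes
pairs = pairs % 5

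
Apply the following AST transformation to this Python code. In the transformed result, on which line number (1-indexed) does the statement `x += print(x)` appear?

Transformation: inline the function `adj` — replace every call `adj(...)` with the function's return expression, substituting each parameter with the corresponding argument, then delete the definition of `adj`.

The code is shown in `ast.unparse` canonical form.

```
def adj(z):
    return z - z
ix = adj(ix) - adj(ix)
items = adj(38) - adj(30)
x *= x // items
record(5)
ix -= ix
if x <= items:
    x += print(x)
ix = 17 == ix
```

7

Transformed code:
ix = ix - ix - (ix - ix)
items = 38 - 38 - (30 - 30)
x *= x // items
record(5)
ix -= ix
if x <= items:
    x += print(x)
ix = 17 == ix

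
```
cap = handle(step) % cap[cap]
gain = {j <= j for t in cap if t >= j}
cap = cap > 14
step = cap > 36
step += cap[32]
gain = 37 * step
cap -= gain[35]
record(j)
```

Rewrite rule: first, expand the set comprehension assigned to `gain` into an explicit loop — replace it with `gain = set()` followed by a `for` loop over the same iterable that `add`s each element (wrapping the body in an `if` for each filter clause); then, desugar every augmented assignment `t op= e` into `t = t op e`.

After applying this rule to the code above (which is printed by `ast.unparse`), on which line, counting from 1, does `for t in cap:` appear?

Transformed code:
cap = handle(step) % cap[cap]
gain = set()
for t in cap:
    if t >= j:
        gain.add(j <= j)
cap = cap > 14
step = cap > 36
step = step + cap[32]
gain = 37 * step
cap = cap - gain[35]
record(j)

3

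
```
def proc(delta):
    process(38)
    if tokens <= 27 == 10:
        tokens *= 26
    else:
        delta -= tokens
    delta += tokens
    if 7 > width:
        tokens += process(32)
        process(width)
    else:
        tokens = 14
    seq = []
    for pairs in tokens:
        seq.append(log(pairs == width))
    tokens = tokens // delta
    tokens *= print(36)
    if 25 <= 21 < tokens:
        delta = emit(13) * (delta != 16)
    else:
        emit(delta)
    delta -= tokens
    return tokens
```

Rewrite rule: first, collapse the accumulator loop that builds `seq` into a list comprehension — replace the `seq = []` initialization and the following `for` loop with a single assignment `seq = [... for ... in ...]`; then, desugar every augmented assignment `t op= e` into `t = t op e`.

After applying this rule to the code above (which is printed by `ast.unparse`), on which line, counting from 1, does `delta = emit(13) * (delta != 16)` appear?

17

Transformed code:
def proc(delta):
    process(38)
    if tokens <= 27 == 10:
        tokens = tokens * 26
    else:
        delta = delta - tokens
    delta = delta + tokens
    if 7 > width:
        tokens = tokens + process(32)
        process(width)
    else:
        tokens = 14
    seq = [log(pairs == width) for pairs in tokens]
    tokens = tokens // delta
    tokens = tokens * print(36)
    if 25 <= 21 < tokens:
        delta = emit(13) * (delta != 16)
    else:
        emit(delta)
    delta = delta - tokens
    return tokens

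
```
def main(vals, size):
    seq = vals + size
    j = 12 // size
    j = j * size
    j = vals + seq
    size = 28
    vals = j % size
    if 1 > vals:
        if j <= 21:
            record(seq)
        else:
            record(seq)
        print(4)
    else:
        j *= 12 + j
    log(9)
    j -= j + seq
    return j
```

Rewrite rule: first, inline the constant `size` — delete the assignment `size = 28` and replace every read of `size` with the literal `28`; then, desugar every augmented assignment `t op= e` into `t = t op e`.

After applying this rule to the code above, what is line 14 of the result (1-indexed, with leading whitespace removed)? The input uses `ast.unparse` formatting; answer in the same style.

j = j * (12 + j)

Transformed code:
def main(vals, size):
    seq = vals + 28
    j = 12 // 28
    j = j * 28
    j = vals + seq
    vals = j % 28
    if 1 > vals:
        if j <= 21:
            record(seq)
        else:
            record(seq)
        print(4)
    else:
        j = j * (12 + j)
    log(9)
    j = j - (j + seq)
    return j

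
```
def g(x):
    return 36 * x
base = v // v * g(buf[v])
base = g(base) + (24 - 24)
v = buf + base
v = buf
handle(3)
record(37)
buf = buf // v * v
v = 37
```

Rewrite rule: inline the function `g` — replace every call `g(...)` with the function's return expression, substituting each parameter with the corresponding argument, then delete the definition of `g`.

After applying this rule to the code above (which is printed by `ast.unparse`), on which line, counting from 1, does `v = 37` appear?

8

Transformed code:
base = v // v * (36 * buf[v])
base = 36 * base + (24 - 24)
v = buf + base
v = buf
handle(3)
record(37)
buf = buf // v * v
v = 37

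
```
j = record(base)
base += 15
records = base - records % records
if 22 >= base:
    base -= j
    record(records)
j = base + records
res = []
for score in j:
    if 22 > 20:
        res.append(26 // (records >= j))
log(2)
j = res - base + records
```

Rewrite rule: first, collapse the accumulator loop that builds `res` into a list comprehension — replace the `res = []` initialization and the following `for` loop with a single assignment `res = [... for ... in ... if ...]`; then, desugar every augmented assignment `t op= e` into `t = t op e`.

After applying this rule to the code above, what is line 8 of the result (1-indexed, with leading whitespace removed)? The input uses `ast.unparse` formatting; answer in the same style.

Transformed code:
j = record(base)
base = base + 15
records = base - records % records
if 22 >= base:
    base = base - j
    record(records)
j = base + records
res = [26 // (records >= j) for score in j if 22 > 20]
log(2)
j = res - base + records

res = [26 // (records >= j) for score in j if 22 > 20]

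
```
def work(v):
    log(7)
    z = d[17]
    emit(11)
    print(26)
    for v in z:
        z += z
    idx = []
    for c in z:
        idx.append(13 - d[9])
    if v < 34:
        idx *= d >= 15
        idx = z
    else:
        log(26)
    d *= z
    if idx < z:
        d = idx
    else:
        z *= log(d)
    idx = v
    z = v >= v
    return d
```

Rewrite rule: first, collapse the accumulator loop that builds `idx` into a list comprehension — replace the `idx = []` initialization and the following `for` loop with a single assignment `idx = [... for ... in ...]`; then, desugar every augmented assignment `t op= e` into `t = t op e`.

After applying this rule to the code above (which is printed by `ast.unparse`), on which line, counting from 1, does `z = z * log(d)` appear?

18

Transformed code:
def work(v):
    log(7)
    z = d[17]
    emit(11)
    print(26)
    for v in z:
        z = z + z
    idx = [13 - d[9] for c in z]
    if v < 34:
        idx = idx * (d >= 15)
        idx = z
    else:
        log(26)
    d = d * z
    if idx < z:
        d = idx
    else:
        z = z * log(d)
    idx = v
    z = v >= v
    return d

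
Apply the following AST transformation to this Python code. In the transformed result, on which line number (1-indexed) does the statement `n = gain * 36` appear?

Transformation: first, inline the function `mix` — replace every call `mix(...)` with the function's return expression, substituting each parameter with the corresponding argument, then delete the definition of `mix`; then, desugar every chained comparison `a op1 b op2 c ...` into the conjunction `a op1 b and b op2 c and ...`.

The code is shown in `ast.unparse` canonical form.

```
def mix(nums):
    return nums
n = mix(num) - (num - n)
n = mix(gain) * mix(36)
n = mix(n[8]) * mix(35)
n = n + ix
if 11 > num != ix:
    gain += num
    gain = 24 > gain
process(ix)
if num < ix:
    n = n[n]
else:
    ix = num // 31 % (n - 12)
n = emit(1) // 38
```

2

Transformed code:
n = num - (num - n)
n = gain * 36
n = n[8] * 35
n = n + ix
if 11 > num and num != ix:
    gain += num
    gain = 24 > gain
process(ix)
if num < ix:
    n = n[n]
else:
    ix = num // 31 % (n - 12)
n = emit(1) // 38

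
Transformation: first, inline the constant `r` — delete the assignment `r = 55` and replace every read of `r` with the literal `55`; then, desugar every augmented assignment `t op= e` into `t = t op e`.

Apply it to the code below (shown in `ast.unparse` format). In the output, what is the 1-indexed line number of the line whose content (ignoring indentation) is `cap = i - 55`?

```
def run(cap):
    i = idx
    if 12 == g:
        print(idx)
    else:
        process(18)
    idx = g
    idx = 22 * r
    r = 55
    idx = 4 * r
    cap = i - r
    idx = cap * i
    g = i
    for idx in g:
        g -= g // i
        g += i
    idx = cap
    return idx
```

10

Transformed code:
def run(cap):
    i = idx
    if 12 == g:
        print(idx)
    else:
        process(18)
    idx = g
    idx = 22 * 55
    idx = 4 * 55
    cap = i - 55
    idx = cap * i
    g = i
    for idx in g:
        g = g - g // i
        g = g + i
    idx = cap
    return idx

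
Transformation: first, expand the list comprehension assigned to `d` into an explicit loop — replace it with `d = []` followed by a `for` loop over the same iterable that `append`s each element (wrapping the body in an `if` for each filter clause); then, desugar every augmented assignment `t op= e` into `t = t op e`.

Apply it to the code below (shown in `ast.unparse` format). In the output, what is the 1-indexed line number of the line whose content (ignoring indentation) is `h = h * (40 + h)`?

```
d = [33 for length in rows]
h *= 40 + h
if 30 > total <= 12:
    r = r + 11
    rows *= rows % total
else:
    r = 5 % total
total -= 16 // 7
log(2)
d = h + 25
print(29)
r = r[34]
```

Transformed code:
d = []
for length in rows:
    d.append(33)
h = h * (40 + h)
if 30 > total <= 12:
    r = r + 11
    rows = rows * (rows % total)
else:
    r = 5 % total
total = total - 16 // 7
log(2)
d = h + 25
print(29)
r = r[34]

4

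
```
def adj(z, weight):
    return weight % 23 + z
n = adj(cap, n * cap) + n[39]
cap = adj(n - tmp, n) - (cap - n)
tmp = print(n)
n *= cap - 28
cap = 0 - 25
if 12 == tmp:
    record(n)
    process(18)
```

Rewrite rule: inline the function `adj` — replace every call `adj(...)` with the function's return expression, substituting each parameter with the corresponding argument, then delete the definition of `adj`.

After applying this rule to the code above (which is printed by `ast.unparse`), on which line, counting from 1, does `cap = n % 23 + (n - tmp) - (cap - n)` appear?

Transformed code:
n = n * cap % 23 + cap + n[39]
cap = n % 23 + (n - tmp) - (cap - n)
tmp = print(n)
n *= cap - 28
cap = 0 - 25
if 12 == tmp:
    record(n)
    process(18)

2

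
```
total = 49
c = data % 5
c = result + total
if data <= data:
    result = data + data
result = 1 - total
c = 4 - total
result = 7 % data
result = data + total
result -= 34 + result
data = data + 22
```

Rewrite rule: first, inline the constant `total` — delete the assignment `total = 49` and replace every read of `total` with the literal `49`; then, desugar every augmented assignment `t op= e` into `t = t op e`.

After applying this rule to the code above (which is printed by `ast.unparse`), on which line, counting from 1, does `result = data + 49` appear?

8

Transformed code:
c = data % 5
c = result + 49
if data <= data:
    result = data + data
result = 1 - 49
c = 4 - 49
result = 7 % data
result = data + 49
result = result - (34 + result)
data = data + 22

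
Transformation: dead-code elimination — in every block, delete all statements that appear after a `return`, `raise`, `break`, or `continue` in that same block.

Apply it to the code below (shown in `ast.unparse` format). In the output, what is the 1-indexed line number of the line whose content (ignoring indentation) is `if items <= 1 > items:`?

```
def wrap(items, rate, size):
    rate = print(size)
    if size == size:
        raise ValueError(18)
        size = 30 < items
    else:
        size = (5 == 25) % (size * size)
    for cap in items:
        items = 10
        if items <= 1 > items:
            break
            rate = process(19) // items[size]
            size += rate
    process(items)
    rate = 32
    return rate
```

Transformed code:
def wrap(items, rate, size):
    rate = print(size)
    if size == size:
        raise ValueError(18)
    else:
        size = (5 == 25) % (size * size)
    for cap in items:
        items = 10
        if items <= 1 > items:
            break
    process(items)
    rate = 32
    return rate

9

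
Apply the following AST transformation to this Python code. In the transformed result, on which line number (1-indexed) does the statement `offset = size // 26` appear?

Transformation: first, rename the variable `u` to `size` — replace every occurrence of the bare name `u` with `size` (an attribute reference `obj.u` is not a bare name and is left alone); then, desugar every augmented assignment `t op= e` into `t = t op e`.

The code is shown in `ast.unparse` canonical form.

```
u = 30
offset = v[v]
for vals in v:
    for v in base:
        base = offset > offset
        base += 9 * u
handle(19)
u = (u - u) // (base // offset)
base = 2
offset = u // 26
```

Transformed code:
size = 30
offset = v[v]
for vals in v:
    for v in base:
        base = offset > offset
        base = base + 9 * size
handle(19)
size = (size - size) // (base // offset)
base = 2
offset = size // 26

10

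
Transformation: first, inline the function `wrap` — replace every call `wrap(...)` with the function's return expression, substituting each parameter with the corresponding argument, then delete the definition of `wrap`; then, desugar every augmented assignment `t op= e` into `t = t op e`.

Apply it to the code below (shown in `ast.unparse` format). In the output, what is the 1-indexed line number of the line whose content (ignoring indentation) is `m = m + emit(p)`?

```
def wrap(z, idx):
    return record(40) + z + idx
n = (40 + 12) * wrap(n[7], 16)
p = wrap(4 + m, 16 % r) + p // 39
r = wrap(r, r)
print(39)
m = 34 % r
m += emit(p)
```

6

Transformed code:
n = (40 + 12) * (record(40) + n[7] + 16)
p = record(40) + (4 + m) + 16 % r + p // 39
r = record(40) + r + r
print(39)
m = 34 % r
m = m + emit(p)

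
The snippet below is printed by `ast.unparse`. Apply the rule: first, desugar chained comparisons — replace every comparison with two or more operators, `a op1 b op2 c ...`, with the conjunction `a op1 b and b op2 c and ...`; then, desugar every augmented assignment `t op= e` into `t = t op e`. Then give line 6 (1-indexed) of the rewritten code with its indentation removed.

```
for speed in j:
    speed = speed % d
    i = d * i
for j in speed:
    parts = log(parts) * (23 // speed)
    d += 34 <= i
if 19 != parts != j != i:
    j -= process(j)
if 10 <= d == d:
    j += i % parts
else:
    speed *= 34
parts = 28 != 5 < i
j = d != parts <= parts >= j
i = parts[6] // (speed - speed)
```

d = d + (34 <= i)

Transformed code:
for speed in j:
    speed = speed % d
    i = d * i
for j in speed:
    parts = log(parts) * (23 // speed)
    d = d + (34 <= i)
if 19 != parts and parts != j and (j != i):
    j = j - process(j)
if 10 <= d and d == d:
    j = j + i % parts
else:
    speed = speed * 34
parts = 28 != 5 and 5 < i
j = d != parts and parts <= parts and (parts >= j)
i = parts[6] // (speed - speed)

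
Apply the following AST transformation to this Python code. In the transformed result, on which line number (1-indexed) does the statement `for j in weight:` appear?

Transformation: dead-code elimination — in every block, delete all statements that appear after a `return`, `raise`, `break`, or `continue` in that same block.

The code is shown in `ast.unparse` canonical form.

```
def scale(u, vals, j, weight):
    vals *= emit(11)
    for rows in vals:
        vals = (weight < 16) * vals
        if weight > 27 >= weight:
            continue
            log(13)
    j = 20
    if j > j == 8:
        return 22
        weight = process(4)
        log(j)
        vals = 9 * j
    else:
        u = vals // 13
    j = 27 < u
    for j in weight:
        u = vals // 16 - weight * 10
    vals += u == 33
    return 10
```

13

Transformed code:
def scale(u, vals, j, weight):
    vals *= emit(11)
    for rows in vals:
        vals = (weight < 16) * vals
        if weight > 27 >= weight:
            continue
    j = 20
    if j > j == 8:
        return 22
    else:
        u = vals // 13
    j = 27 < u
    for j in weight:
        u = vals // 16 - weight * 10
    vals += u == 33
    return 10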